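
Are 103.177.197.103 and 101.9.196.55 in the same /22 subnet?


Mask: 255.255.252.0
103.177.197.103 AND mask = 103.177.196.0
101.9.196.55 AND mask = 101.9.196.0
No, different subnets (103.177.196.0 vs 101.9.196.0)


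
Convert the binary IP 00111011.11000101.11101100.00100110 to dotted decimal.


00111011 = 59
11000101 = 197
11101100 = 236
00100110 = 38
IP: 59.197.236.38


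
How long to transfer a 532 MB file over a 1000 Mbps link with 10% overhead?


Effective throughput = 1000 * (1 - 10/100) = 900 Mbps
File size in Mb = 532 * 8 = 4256 Mb
Time = 4256 / 900
Time = 4.7289 seconds


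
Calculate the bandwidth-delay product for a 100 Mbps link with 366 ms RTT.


BDP = bandwidth * RTT
= 100 Mbps * 366 ms
= 100 * 1e6 * 366 / 1000 bits
= 36600000 bits
= 4575000 bytes
= 4467.7734 KB
BDP = 36600000 bits (4575000 bytes)


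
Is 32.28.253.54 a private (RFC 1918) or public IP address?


RFC 1918 private ranges:
  10.0.0.0/8 (10.0.0.0 - 10.255.255.255)
  172.16.0.0/12 (172.16.0.0 - 172.31.255.255)
  192.168.0.0/16 (192.168.0.0 - 192.168.255.255)
Public (not in any RFC 1918 range)


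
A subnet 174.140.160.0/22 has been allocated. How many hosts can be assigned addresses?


Host bits = 32 - 22 = 10
Total addresses = 2^10 = 1024
Usable = total - 2 (network and broadcast)
Usable hosts: 1022


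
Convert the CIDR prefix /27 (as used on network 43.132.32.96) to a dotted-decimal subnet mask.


/27 means 27 network bits, 5 host bits
Binary: 11111111111111111111111111100000
Mask: 255.255.255.224


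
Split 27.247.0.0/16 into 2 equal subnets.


New prefix = 16 + 1 = 17
Each subnet has 32768 addresses
  27.247.0.0/17
  27.247.128.0/17
Subnets: 27.247.0.0/17, 27.247.128.0/17


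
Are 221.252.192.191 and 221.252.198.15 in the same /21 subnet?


Mask: 255.255.248.0
221.252.192.191 AND mask = 221.252.192.0
221.252.198.15 AND mask = 221.252.192.0
Yes, same subnet (221.252.192.0)


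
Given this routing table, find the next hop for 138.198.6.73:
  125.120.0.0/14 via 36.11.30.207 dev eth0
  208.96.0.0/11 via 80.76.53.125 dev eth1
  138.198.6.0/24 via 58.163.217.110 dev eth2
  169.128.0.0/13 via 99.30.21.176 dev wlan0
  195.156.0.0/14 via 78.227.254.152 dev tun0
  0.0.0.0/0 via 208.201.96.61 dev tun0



Longest prefix match for 138.198.6.73:
  /14 125.120.0.0: no
  /11 208.96.0.0: no
  /24 138.198.6.0: MATCH
  /13 169.128.0.0: no
  /14 195.156.0.0: no
  /0 0.0.0.0: MATCH
Selected: next-hop 58.163.217.110 via eth2 (matched /24)


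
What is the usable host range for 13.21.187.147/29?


Network: 13.21.187.144
Broadcast: 13.21.187.151
First usable = network + 1
Last usable = broadcast - 1
Range: 13.21.187.145 to 13.21.187.150


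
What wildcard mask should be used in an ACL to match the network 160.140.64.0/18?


Subnet mask: 255.255.192.0
Wildcard = 255.255.255.255 - subnet mask
255 - 255 = 0
255 - 255 = 0
255 - 192 = 63
255 - 0 = 255
Wildcard: 0.0.63.255


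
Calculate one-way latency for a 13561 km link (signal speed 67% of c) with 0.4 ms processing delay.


Speed = 0.67 * 3e5 km/s = 201000 km/s
Propagation delay = 13561 / 201000 = 0.0675 s = 67.4677 ms
Processing delay = 0.4 ms
Total one-way latency = 67.8677 ms


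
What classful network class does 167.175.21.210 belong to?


First octet: 167
Binary: 10100111
10xxxxxx -> Class B (128-191)
Class B, default mask 255.255.0.0 (/16)


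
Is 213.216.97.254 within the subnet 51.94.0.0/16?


Subnet network: 51.94.0.0
Test IP AND mask: 213.216.0.0
No, 213.216.97.254 is not in 51.94.0.0/16


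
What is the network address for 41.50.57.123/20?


IP:   00101001.00110010.00111001.01111011
Mask: 11111111.11111111.11110000.00000000
AND operation:
Net:  00101001.00110010.00110000.00000000
Network: 41.50.48.0/20


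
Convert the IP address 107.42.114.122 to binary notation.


107 = 01101011
42 = 00101010
114 = 01110010
122 = 01111010
Binary: 01101011.00101010.01110010.01111010


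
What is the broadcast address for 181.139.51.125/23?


Network: 181.139.50.0/23
Host bits = 9
Set all host bits to 1:
Broadcast: 181.139.51.255


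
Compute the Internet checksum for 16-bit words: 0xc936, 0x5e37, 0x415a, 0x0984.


Sum all words (with carry folding):
+ 0xc936 = 0xc936
+ 0x5e37 = 0x276e
+ 0x415a = 0x68c8
+ 0x0984 = 0x724c
One's complement: ~0x724c
Checksum = 0x8db3


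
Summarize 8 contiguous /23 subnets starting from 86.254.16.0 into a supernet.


Original prefix: /23
Number of subnets: 8 = 2^3
New prefix = 23 - 3 = 20
Supernet: 86.254.16.0/20


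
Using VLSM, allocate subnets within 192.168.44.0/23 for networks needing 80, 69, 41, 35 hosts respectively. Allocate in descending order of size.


80 hosts -> /25 (126 usable): 192.168.44.0/25
69 hosts -> /25 (126 usable): 192.168.44.128/25
41 hosts -> /26 (62 usable): 192.168.45.0/26
35 hosts -> /26 (62 usable): 192.168.45.64/26
Allocation: 192.168.44.0/25 (80 hosts, 126 usable); 192.168.44.128/25 (69 hosts, 126 usable); 192.168.45.0/26 (41 hosts, 62 usable); 192.168.45.64/26 (35 hosts, 62 usable)


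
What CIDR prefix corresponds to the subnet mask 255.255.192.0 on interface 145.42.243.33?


Binary: 11111111.11111111.11000000.00000000
Count leading 1s
Prefix: /18


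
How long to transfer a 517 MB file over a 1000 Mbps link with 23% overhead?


Effective throughput = 1000 * (1 - 23/100) = 770 Mbps
File size in Mb = 517 * 8 = 4136 Mb
Time = 4136 / 770
Time = 5.3714 seconds


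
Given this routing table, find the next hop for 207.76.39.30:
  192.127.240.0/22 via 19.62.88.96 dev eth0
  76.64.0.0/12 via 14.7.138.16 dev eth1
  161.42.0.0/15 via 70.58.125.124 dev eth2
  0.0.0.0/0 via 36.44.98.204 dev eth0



Longest prefix match for 207.76.39.30:
  /22 192.127.240.0: no
  /12 76.64.0.0: no
  /15 161.42.0.0: no
  /0 0.0.0.0: MATCH
Selected: next-hop 36.44.98.204 via eth0 (matched /0)


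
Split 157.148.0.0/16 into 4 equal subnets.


New prefix = 16 + 2 = 18
Each subnet has 16384 addresses
  157.148.0.0/18
  157.148.64.0/18
  157.148.128.0/18
  157.148.192.0/18
Subnets: 157.148.0.0/18, 157.148.64.0/18, 157.148.128.0/18, 157.148.192.0/18


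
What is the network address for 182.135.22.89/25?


IP:   10110110.10000111.00010110.01011001
Mask: 11111111.11111111.11111111.10000000
AND operation:
Net:  10110110.10000111.00010110.00000000
Network: 182.135.22.0/25


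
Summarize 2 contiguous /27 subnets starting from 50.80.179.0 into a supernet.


Original prefix: /27
Number of subnets: 2 = 2^1
New prefix = 27 - 1 = 26
Supernet: 50.80.179.0/26


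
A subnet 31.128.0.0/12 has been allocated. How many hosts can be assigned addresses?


Host bits = 32 - 12 = 20
Total addresses = 2^20 = 1048576
Usable = total - 2 (network and broadcast)
Usable hosts: 1048574


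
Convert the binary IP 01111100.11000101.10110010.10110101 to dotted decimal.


01111100 = 124
11000101 = 197
10110010 = 178
10110101 = 181
IP: 124.197.178.181


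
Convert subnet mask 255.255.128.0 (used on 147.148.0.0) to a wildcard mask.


Subnet mask: 255.255.128.0
Wildcard = 255.255.255.255 - subnet mask
255 - 255 = 0
255 - 255 = 0
255 - 128 = 127
255 - 0 = 255
Wildcard: 0.0.127.255


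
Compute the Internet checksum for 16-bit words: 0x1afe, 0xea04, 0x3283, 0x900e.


Sum all words (with carry folding):
+ 0x1afe = 0x1afe
+ 0xea04 = 0x0503
+ 0x3283 = 0x3786
+ 0x900e = 0xc794
One's complement: ~0xc794
Checksum = 0x386b


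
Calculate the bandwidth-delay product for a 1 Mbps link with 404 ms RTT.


BDP = bandwidth * RTT
= 1 Mbps * 404 ms
= 1 * 1e6 * 404 / 1000 bits
= 404000 bits
= 50500 bytes
= 49.3164 KB
BDP = 404000 bits (50500 bytes)


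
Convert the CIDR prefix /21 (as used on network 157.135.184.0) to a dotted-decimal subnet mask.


/21 means 21 network bits, 11 host bits
Binary: 11111111111111111111100000000000
Mask: 255.255.248.0


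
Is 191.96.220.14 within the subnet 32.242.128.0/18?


Subnet network: 32.242.128.0
Test IP AND mask: 191.96.192.0
No, 191.96.220.14 is not in 32.242.128.0/18


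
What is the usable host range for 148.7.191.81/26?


Network: 148.7.191.64
Broadcast: 148.7.191.127
First usable = network + 1
Last usable = broadcast - 1
Range: 148.7.191.65 to 148.7.191.126


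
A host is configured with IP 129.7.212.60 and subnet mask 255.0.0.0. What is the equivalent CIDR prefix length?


Binary: 11111111.00000000.00000000.00000000
Count leading 1s
Prefix: /8


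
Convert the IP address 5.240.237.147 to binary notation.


5 = 00000101
240 = 11110000
237 = 11101101
147 = 10010011
Binary: 00000101.11110000.11101101.10010011


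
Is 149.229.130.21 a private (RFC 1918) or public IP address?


RFC 1918 private ranges:
  10.0.0.0/8 (10.0.0.0 - 10.255.255.255)
  172.16.0.0/12 (172.16.0.0 - 172.31.255.255)
  192.168.0.0/16 (192.168.0.0 - 192.168.255.255)
Public (not in any RFC 1918 range)


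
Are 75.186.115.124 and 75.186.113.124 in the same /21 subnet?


Mask: 255.255.248.0
75.186.115.124 AND mask = 75.186.112.0
75.186.113.124 AND mask = 75.186.112.0
Yes, same subnet (75.186.112.0)


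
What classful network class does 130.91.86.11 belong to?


First octet: 130
Binary: 10000010
10xxxxxx -> Class B (128-191)
Class B, default mask 255.255.0.0 (/16)


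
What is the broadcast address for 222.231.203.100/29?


Network: 222.231.203.96/29
Host bits = 3
Set all host bits to 1:
Broadcast: 222.231.203.103


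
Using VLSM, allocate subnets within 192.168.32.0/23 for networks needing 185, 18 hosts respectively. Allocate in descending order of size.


185 hosts -> /24 (254 usable): 192.168.32.0/24
18 hosts -> /27 (30 usable): 192.168.33.0/27
Allocation: 192.168.32.0/24 (185 hosts, 254 usable); 192.168.33.0/27 (18 hosts, 30 usable)


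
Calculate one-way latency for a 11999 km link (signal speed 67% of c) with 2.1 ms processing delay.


Speed = 0.67 * 3e5 km/s = 201000 km/s
Propagation delay = 11999 / 201000 = 0.0597 s = 59.6965 ms
Processing delay = 2.1 ms
Total one-way latency = 61.7965 ms


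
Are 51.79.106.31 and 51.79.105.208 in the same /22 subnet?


Mask: 255.255.252.0
51.79.106.31 AND mask = 51.79.104.0
51.79.105.208 AND mask = 51.79.104.0
Yes, same subnet (51.79.104.0)


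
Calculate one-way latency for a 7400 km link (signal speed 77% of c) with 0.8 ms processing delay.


Speed = 0.77 * 3e5 km/s = 231000 km/s
Propagation delay = 7400 / 231000 = 0.032 s = 32.0346 ms
Processing delay = 0.8 ms
Total one-way latency = 32.8346 ms


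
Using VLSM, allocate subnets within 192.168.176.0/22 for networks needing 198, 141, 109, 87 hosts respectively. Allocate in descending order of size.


198 hosts -> /24 (254 usable): 192.168.176.0/24
141 hosts -> /24 (254 usable): 192.168.177.0/24
109 hosts -> /25 (126 usable): 192.168.178.0/25
87 hosts -> /25 (126 usable): 192.168.178.128/25
Allocation: 192.168.176.0/24 (198 hosts, 254 usable); 192.168.177.0/24 (141 hosts, 254 usable); 192.168.178.0/25 (109 hosts, 126 usable); 192.168.178.128/25 (87 hosts, 126 usable)


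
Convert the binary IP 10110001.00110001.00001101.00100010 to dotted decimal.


10110001 = 177
00110001 = 49
00001101 = 13
00100010 = 34
IP: 177.49.13.34


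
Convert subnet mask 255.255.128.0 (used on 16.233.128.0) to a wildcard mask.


Subnet mask: 255.255.128.0
Wildcard = 255.255.255.255 - subnet mask
255 - 255 = 0
255 - 255 = 0
255 - 128 = 127
255 - 0 = 255
Wildcard: 0.0.127.255


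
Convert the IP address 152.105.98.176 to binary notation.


152 = 10011000
105 = 01101001
98 = 01100010
176 = 10110000
Binary: 10011000.01101001.01100010.10110000


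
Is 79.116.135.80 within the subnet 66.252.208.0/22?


Subnet network: 66.252.208.0
Test IP AND mask: 79.116.132.0
No, 79.116.135.80 is not in 66.252.208.0/22


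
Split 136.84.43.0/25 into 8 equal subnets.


New prefix = 25 + 3 = 28
Each subnet has 16 addresses
  136.84.43.0/28
  136.84.43.16/28
  136.84.43.32/28
  136.84.43.48/28
  136.84.43.64/28
  136.84.43.80/28
  136.84.43.96/28
  136.84.43.112/28
Subnets: 136.84.43.0/28, 136.84.43.16/28, 136.84.43.32/28, 136.84.43.48/28, 136.84.43.64/28, 136.84.43.80/28, 136.84.43.96/28, 136.84.43.112/28


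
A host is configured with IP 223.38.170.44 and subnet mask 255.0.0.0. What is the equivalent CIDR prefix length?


Binary: 11111111.00000000.00000000.00000000
Count leading 1s
Prefix: /8


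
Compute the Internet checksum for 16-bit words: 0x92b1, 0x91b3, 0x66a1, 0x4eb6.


Sum all words (with carry folding):
+ 0x92b1 = 0x92b1
+ 0x91b3 = 0x2465
+ 0x66a1 = 0x8b06
+ 0x4eb6 = 0xd9bc
One's complement: ~0xd9bc
Checksum = 0x2643


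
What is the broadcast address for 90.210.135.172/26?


Network: 90.210.135.128/26
Host bits = 6
Set all host bits to 1:
Broadcast: 90.210.135.191


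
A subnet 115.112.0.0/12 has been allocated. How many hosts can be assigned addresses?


Host bits = 32 - 12 = 20
Total addresses = 2^20 = 1048576
Usable = total - 2 (network and broadcast)
Usable hosts: 1048574


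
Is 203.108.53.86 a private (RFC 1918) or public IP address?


RFC 1918 private ranges:
  10.0.0.0/8 (10.0.0.0 - 10.255.255.255)
  172.16.0.0/12 (172.16.0.0 - 172.31.255.255)
  192.168.0.0/16 (192.168.0.0 - 192.168.255.255)
Public (not in any RFC 1918 range)


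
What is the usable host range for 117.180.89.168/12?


Network: 117.176.0.0
Broadcast: 117.191.255.255
First usable = network + 1
Last usable = broadcast - 1
Range: 117.176.0.1 to 117.191.255.254


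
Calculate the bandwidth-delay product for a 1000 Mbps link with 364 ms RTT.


BDP = bandwidth * RTT
= 1000 Mbps * 364 ms
= 1000 * 1e6 * 364 / 1000 bits
= 364000000 bits
= 45500000 bytes
= 44433.5938 KB
BDP = 364000000 bits (45500000 bytes)


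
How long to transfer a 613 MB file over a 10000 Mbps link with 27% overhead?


Effective throughput = 10000 * (1 - 27/100) = 7300 Mbps
File size in Mb = 613 * 8 = 4904 Mb
Time = 4904 / 7300
Time = 0.6718 seconds


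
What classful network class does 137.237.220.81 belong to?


First octet: 137
Binary: 10001001
10xxxxxx -> Class B (128-191)
Class B, default mask 255.255.0.0 (/16)


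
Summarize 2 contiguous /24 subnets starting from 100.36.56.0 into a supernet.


Original prefix: /24
Number of subnets: 2 = 2^1
New prefix = 24 - 1 = 23
Supernet: 100.36.56.0/23


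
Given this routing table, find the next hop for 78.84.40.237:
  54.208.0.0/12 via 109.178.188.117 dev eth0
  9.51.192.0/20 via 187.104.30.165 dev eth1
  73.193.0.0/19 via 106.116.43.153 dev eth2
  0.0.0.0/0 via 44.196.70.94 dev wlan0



Longest prefix match for 78.84.40.237:
  /12 54.208.0.0: no
  /20 9.51.192.0: no
  /19 73.193.0.0: no
  /0 0.0.0.0: MATCH
Selected: next-hop 44.196.70.94 via wlan0 (matched /0)


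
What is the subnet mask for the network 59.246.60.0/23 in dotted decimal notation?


/23 means 23 network bits, 9 host bits
Binary: 11111111111111111111111000000000
Mask: 255.255.254.0


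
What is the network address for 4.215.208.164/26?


IP:   00000100.11010111.11010000.10100100
Mask: 11111111.11111111.11111111.11000000
AND operation:
Net:  00000100.11010111.11010000.10000000
Network: 4.215.208.128/26


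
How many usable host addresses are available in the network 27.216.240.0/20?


Host bits = 32 - 20 = 12
Total addresses = 2^12 = 4096
Usable = total - 2 (network and broadcast)
Usable hosts: 4094


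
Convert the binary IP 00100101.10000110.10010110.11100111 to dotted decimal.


00100101 = 37
10000110 = 134
10010110 = 150
11100111 = 231
IP: 37.134.150.231


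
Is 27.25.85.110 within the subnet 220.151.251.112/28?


Subnet network: 220.151.251.112
Test IP AND mask: 27.25.85.96
No, 27.25.85.110 is not in 220.151.251.112/28


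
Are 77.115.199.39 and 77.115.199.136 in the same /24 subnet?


Mask: 255.255.255.0
77.115.199.39 AND mask = 77.115.199.0
77.115.199.136 AND mask = 77.115.199.0
Yes, same subnet (77.115.199.0)


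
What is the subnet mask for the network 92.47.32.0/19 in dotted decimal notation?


/19 means 19 network bits, 13 host bits
Binary: 11111111111111111110000000000000
Mask: 255.255.224.0


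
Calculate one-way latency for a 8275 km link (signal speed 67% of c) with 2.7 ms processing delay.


Speed = 0.67 * 3e5 km/s = 201000 km/s
Propagation delay = 8275 / 201000 = 0.0412 s = 41.1692 ms
Processing delay = 2.7 ms
Total one-way latency = 43.8692 ms


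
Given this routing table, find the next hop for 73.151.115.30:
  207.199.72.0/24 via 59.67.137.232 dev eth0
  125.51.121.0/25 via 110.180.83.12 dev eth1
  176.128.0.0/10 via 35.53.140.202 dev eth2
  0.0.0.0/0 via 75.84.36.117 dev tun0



Longest prefix match for 73.151.115.30:
  /24 207.199.72.0: no
  /25 125.51.121.0: no
  /10 176.128.0.0: no
  /0 0.0.0.0: MATCH
Selected: next-hop 75.84.36.117 via tun0 (matched /0)


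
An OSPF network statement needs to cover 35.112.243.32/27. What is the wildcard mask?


Subnet mask: 255.255.255.224
Wildcard = 255.255.255.255 - subnet mask
255 - 255 = 0
255 - 255 = 0
255 - 255 = 0
255 - 224 = 31
Wildcard: 0.0.0.31


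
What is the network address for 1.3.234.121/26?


IP:   00000001.00000011.11101010.01111001
Mask: 11111111.11111111.11111111.11000000
AND operation:
Net:  00000001.00000011.11101010.01000000
Network: 1.3.234.64/26


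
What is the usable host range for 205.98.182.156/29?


Network: 205.98.182.152
Broadcast: 205.98.182.159
First usable = network + 1
Last usable = broadcast - 1
Range: 205.98.182.153 to 205.98.182.158


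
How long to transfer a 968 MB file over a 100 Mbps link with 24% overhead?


Effective throughput = 100 * (1 - 24/100) = 76 Mbps
File size in Mb = 968 * 8 = 7744 Mb
Time = 7744 / 76
Time = 101.8947 seconds


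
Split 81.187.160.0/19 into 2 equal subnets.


New prefix = 19 + 1 = 20
Each subnet has 4096 addresses
  81.187.160.0/20
  81.187.176.0/20
Subnets: 81.187.160.0/20, 81.187.176.0/20


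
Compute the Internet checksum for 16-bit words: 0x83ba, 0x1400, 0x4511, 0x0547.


Sum all words (with carry folding):
+ 0x83ba = 0x83ba
+ 0x1400 = 0x97ba
+ 0x4511 = 0xdccb
+ 0x0547 = 0xe212
One's complement: ~0xe212
Checksum = 0x1ded


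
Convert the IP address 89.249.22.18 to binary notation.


89 = 01011001
249 = 11111001
22 = 00010110
18 = 00010010
Binary: 01011001.11111001.00010110.00010010


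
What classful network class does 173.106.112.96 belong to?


First octet: 173
Binary: 10101101
10xxxxxx -> Class B (128-191)
Class B, default mask 255.255.0.0 (/16)


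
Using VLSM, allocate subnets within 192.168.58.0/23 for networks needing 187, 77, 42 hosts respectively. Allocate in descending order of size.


187 hosts -> /24 (254 usable): 192.168.58.0/24
77 hosts -> /25 (126 usable): 192.168.59.0/25
42 hosts -> /26 (62 usable): 192.168.59.128/26
Allocation: 192.168.58.0/24 (187 hosts, 254 usable); 192.168.59.0/25 (77 hosts, 126 usable); 192.168.59.128/26 (42 hosts, 62 usable)


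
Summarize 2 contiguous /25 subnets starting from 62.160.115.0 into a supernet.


Original prefix: /25
Number of subnets: 2 = 2^1
New prefix = 25 - 1 = 24
Supernet: 62.160.115.0/24


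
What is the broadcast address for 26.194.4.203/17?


Network: 26.194.0.0/17
Host bits = 15
Set all host bits to 1:
Broadcast: 26.194.127.255


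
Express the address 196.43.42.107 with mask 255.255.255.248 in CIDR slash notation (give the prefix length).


Binary: 11111111.11111111.11111111.11111000
Count leading 1s
Prefix: /29


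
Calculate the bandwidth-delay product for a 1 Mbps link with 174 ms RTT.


BDP = bandwidth * RTT
= 1 Mbps * 174 ms
= 1 * 1e6 * 174 / 1000 bits
= 174000 bits
= 21750 bytes
= 21.2402 KB
BDP = 174000 bits (21750 bytes)


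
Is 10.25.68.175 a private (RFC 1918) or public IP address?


RFC 1918 private ranges:
  10.0.0.0/8 (10.0.0.0 - 10.255.255.255)
  172.16.0.0/12 (172.16.0.0 - 172.31.255.255)
  192.168.0.0/16 (192.168.0.0 - 192.168.255.255)
Private (in 10.0.0.0/8)


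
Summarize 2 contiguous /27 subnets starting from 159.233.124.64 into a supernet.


Original prefix: /27
Number of subnets: 2 = 2^1
New prefix = 27 - 1 = 26
Supernet: 159.233.124.64/26


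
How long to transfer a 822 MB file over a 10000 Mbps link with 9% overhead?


Effective throughput = 10000 * (1 - 9/100) = 9100 Mbps
File size in Mb = 822 * 8 = 6576 Mb
Time = 6576 / 9100
Time = 0.7226 seconds


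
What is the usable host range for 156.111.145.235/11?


Network: 156.96.0.0
Broadcast: 156.127.255.255
First usable = network + 1
Last usable = broadcast - 1
Range: 156.96.0.1 to 156.127.255.254


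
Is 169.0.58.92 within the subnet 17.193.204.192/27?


Subnet network: 17.193.204.192
Test IP AND mask: 169.0.58.64
No, 169.0.58.92 is not in 17.193.204.192/27


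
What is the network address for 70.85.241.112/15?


IP:   01000110.01010101.11110001.01110000
Mask: 11111111.11111110.00000000.00000000
AND operation:
Net:  01000110.01010100.00000000.00000000
Network: 70.84.0.0/15


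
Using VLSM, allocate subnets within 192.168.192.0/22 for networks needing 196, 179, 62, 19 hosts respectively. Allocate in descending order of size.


196 hosts -> /24 (254 usable): 192.168.192.0/24
179 hosts -> /24 (254 usable): 192.168.193.0/24
62 hosts -> /26 (62 usable): 192.168.194.0/26
19 hosts -> /27 (30 usable): 192.168.194.64/27
Allocation: 192.168.192.0/24 (196 hosts, 254 usable); 192.168.193.0/24 (179 hosts, 254 usable); 192.168.194.0/26 (62 hosts, 62 usable); 192.168.194.64/27 (19 hosts, 30 usable)


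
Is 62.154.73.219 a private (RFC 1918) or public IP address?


RFC 1918 private ranges:
  10.0.0.0/8 (10.0.0.0 - 10.255.255.255)
  172.16.0.0/12 (172.16.0.0 - 172.31.255.255)
  192.168.0.0/16 (192.168.0.0 - 192.168.255.255)
Public (not in any RFC 1918 range)


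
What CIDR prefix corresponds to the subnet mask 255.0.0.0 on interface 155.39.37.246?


Binary: 11111111.00000000.00000000.00000000
Count leading 1s
Prefix: /8


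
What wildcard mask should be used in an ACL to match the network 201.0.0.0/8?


Subnet mask: 255.0.0.0
Wildcard = 255.255.255.255 - subnet mask
255 - 255 = 0
255 - 0 = 255
255 - 0 = 255
255 - 0 = 255
Wildcard: 0.255.255.255


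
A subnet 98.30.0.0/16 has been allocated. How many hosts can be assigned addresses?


Host bits = 32 - 16 = 16
Total addresses = 2^16 = 65536
Usable = total - 2 (network and broadcast)
Usable hosts: 65534


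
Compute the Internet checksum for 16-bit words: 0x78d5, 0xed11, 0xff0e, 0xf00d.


Sum all words (with carry folding):
+ 0x78d5 = 0x78d5
+ 0xed11 = 0x65e7
+ 0xff0e = 0x64f6
+ 0xf00d = 0x5504
One's complement: ~0x5504
Checksum = 0xaafb


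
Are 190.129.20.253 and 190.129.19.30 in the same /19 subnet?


Mask: 255.255.224.0
190.129.20.253 AND mask = 190.129.0.0
190.129.19.30 AND mask = 190.129.0.0
Yes, same subnet (190.129.0.0)


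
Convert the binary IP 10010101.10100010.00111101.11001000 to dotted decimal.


10010101 = 149
10100010 = 162
00111101 = 61
11001000 = 200
IP: 149.162.61.200


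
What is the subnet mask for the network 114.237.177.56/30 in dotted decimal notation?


/30 means 30 network bits, 2 host bits
Binary: 11111111111111111111111111111100
Mask: 255.255.255.252


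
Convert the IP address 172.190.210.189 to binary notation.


172 = 10101100
190 = 10111110
210 = 11010010
189 = 10111101
Binary: 10101100.10111110.11010010.10111101


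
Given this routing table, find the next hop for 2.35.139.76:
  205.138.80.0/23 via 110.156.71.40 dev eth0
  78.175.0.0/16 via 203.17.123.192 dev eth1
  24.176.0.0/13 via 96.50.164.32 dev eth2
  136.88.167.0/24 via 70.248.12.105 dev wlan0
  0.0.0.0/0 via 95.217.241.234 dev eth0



Longest prefix match for 2.35.139.76:
  /23 205.138.80.0: no
  /16 78.175.0.0: no
  /13 24.176.0.0: no
  /24 136.88.167.0: no
  /0 0.0.0.0: MATCH
Selected: next-hop 95.217.241.234 via eth0 (matched /0)


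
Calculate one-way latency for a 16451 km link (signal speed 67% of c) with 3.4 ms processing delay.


Speed = 0.67 * 3e5 km/s = 201000 km/s
Propagation delay = 16451 / 201000 = 0.0818 s = 81.8458 ms
Processing delay = 3.4 ms
Total one-way latency = 85.2458 ms


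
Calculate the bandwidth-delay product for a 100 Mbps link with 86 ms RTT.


BDP = bandwidth * RTT
= 100 Mbps * 86 ms
= 100 * 1e6 * 86 / 1000 bits
= 8600000 bits
= 1075000 bytes
= 1049.8047 KB
BDP = 8600000 bits (1075000 bytes)


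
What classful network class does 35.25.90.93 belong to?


First octet: 35
Binary: 00100011
0xxxxxxx -> Class A (1-126)
Class A, default mask 255.0.0.0 (/8)


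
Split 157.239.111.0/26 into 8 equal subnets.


New prefix = 26 + 3 = 29
Each subnet has 8 addresses
  157.239.111.0/29
  157.239.111.8/29
  157.239.111.16/29
  157.239.111.24/29
  157.239.111.32/29
  157.239.111.40/29
  157.239.111.48/29
  157.239.111.56/29
Subnets: 157.239.111.0/29, 157.239.111.8/29, 157.239.111.16/29, 157.239.111.24/29, 157.239.111.32/29, 157.239.111.40/29, 157.239.111.48/29, 157.239.111.56/29


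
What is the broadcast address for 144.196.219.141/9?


Network: 144.128.0.0/9
Host bits = 23
Set all host bits to 1:
Broadcast: 144.255.255.255


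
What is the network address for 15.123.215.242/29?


IP:   00001111.01111011.11010111.11110010
Mask: 11111111.11111111.11111111.11111000
AND operation:
Net:  00001111.01111011.11010111.11110000
Network: 15.123.215.240/29


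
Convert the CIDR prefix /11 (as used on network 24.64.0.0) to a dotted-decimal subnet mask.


/11 means 11 network bits, 21 host bits
Binary: 11111111111000000000000000000000
Mask: 255.224.0.0


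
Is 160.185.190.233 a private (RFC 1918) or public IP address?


RFC 1918 private ranges:
  10.0.0.0/8 (10.0.0.0 - 10.255.255.255)
  172.16.0.0/12 (172.16.0.0 - 172.31.255.255)
  192.168.0.0/16 (192.168.0.0 - 192.168.255.255)
Public (not in any RFC 1918 range)


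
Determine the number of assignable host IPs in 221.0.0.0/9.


Host bits = 32 - 9 = 23
Total addresses = 2^23 = 8388608
Usable = total - 2 (network and broadcast)
Usable hosts: 8388606


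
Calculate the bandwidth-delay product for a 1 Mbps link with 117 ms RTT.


BDP = bandwidth * RTT
= 1 Mbps * 117 ms
= 1 * 1e6 * 117 / 1000 bits
= 117000 bits
= 14625 bytes
= 14.2822 KB
BDP = 117000 bits (14625 bytes)


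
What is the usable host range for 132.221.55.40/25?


Network: 132.221.55.0
Broadcast: 132.221.55.127
First usable = network + 1
Last usable = broadcast - 1
Range: 132.221.55.1 to 132.221.55.126


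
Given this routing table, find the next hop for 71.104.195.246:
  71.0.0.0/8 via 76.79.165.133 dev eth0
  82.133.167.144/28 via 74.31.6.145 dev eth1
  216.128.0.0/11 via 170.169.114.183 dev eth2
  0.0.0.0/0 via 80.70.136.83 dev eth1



Longest prefix match for 71.104.195.246:
  /8 71.0.0.0: MATCH
  /28 82.133.167.144: no
  /11 216.128.0.0: no
  /0 0.0.0.0: MATCH
Selected: next-hop 76.79.165.133 via eth0 (matched /8)


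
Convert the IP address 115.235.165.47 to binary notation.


115 = 01110011
235 = 11101011
165 = 10100101
47 = 00101111
Binary: 01110011.11101011.10100101.00101111


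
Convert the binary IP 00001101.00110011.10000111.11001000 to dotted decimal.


00001101 = 13
00110011 = 51
10000111 = 135
11001000 = 200
IP: 13.51.135.200


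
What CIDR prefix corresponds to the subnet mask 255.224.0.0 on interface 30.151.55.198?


Binary: 11111111.11100000.00000000.00000000
Count leading 1s
Prefix: /11


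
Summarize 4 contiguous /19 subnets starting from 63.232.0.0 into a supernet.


Original prefix: /19
Number of subnets: 4 = 2^2
New prefix = 19 - 2 = 17
Supernet: 63.232.0.0/17


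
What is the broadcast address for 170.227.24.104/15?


Network: 170.226.0.0/15
Host bits = 17
Set all host bits to 1:
Broadcast: 170.227.255.255


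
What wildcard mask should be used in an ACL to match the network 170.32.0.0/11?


Subnet mask: 255.224.0.0
Wildcard = 255.255.255.255 - subnet mask
255 - 255 = 0
255 - 224 = 31
255 - 0 = 255
255 - 0 = 255
Wildcard: 0.31.255.255


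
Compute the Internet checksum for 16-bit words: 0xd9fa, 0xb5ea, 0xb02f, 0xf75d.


Sum all words (with carry folding):
+ 0xd9fa = 0xd9fa
+ 0xb5ea = 0x8fe5
+ 0xb02f = 0x4015
+ 0xf75d = 0x3773
One's complement: ~0x3773
Checksum = 0xc88c


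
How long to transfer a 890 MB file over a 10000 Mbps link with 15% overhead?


Effective throughput = 10000 * (1 - 15/100) = 8500 Mbps
File size in Mb = 890 * 8 = 7120 Mb
Time = 7120 / 8500
Time = 0.8376 seconds


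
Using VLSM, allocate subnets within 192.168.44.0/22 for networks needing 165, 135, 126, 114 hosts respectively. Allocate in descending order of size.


165 hosts -> /24 (254 usable): 192.168.44.0/24
135 hosts -> /24 (254 usable): 192.168.45.0/24
126 hosts -> /25 (126 usable): 192.168.46.0/25
114 hosts -> /25 (126 usable): 192.168.46.128/25
Allocation: 192.168.44.0/24 (165 hosts, 254 usable); 192.168.45.0/24 (135 hosts, 254 usable); 192.168.46.0/25 (126 hosts, 126 usable); 192.168.46.128/25 (114 hosts, 126 usable)


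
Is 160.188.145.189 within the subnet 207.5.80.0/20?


Subnet network: 207.5.80.0
Test IP AND mask: 160.188.144.0
No, 160.188.145.189 is not in 207.5.80.0/20


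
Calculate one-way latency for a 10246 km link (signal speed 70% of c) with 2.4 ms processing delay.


Speed = 0.7 * 3e5 km/s = 210000 km/s
Propagation delay = 10246 / 210000 = 0.0488 s = 48.7905 ms
Processing delay = 2.4 ms
Total one-way latency = 51.1905 ms


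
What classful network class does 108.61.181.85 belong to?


First octet: 108
Binary: 01101100
0xxxxxxx -> Class A (1-126)
Class A, default mask 255.0.0.0 (/8)


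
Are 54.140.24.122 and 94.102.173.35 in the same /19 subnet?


Mask: 255.255.224.0
54.140.24.122 AND mask = 54.140.0.0
94.102.173.35 AND mask = 94.102.160.0
No, different subnets (54.140.0.0 vs 94.102.160.0)


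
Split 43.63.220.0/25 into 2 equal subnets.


New prefix = 25 + 1 = 26
Each subnet has 64 addresses
  43.63.220.0/26
  43.63.220.64/26
Subnets: 43.63.220.0/26, 43.63.220.64/26


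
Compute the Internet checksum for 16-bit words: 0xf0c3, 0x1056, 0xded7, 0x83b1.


Sum all words (with carry folding):
+ 0xf0c3 = 0xf0c3
+ 0x1056 = 0x011a
+ 0xded7 = 0xdff1
+ 0x83b1 = 0x63a3
One's complement: ~0x63a3
Checksum = 0x9c5c


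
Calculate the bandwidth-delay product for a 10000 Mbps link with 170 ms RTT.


BDP = bandwidth * RTT
= 10000 Mbps * 170 ms
= 10000 * 1e6 * 170 / 1000 bits
= 1700000000 bits
= 212500000 bytes
= 207519.5312 KB
BDP = 1700000000 bits (212500000 bytes)


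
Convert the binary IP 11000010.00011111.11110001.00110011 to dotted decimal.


11000010 = 194
00011111 = 31
11110001 = 241
00110011 = 51
IP: 194.31.241.51


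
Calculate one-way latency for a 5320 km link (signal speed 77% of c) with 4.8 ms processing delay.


Speed = 0.77 * 3e5 km/s = 231000 km/s
Propagation delay = 5320 / 231000 = 0.023 s = 23.0303 ms
Processing delay = 4.8 ms
Total one-way latency = 27.8303 ms


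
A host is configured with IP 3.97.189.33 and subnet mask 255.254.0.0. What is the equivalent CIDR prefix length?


Binary: 11111111.11111110.00000000.00000000
Count leading 1s
Prefix: /15


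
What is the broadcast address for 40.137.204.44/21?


Network: 40.137.200.0/21
Host bits = 11
Set all host bits to 1:
Broadcast: 40.137.207.255


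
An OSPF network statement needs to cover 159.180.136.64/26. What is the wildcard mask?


Subnet mask: 255.255.255.192
Wildcard = 255.255.255.255 - subnet mask
255 - 255 = 0
255 - 255 = 0
255 - 255 = 0
255 - 192 = 63
Wildcard: 0.0.0.63


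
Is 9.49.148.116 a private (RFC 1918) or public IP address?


RFC 1918 private ranges:
  10.0.0.0/8 (10.0.0.0 - 10.255.255.255)
  172.16.0.0/12 (172.16.0.0 - 172.31.255.255)
  192.168.0.0/16 (192.168.0.0 - 192.168.255.255)
Public (not in any RFC 1918 range)


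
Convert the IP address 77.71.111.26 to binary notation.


77 = 01001101
71 = 01000111
111 = 01101111
26 = 00011010
Binary: 01001101.01000111.01101111.00011010


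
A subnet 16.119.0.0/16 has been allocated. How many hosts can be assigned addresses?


Host bits = 32 - 16 = 16
Total addresses = 2^16 = 65536
Usable = total - 2 (network and broadcast)
Usable hosts: 65534


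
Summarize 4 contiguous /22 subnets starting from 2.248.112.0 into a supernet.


Original prefix: /22
Number of subnets: 4 = 2^2
New prefix = 22 - 2 = 20
Supernet: 2.248.112.0/20


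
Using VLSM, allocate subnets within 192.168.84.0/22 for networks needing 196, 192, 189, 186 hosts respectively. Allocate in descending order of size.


196 hosts -> /24 (254 usable): 192.168.84.0/24
192 hosts -> /24 (254 usable): 192.168.85.0/24
189 hosts -> /24 (254 usable): 192.168.86.0/24
186 hosts -> /24 (254 usable): 192.168.87.0/24
Allocation: 192.168.84.0/24 (196 hosts, 254 usable); 192.168.85.0/24 (192 hosts, 254 usable); 192.168.86.0/24 (189 hosts, 254 usable); 192.168.87.0/24 (186 hosts, 254 usable)


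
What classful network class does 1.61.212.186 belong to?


First octet: 1
Binary: 00000001
0xxxxxxx -> Class A (1-126)
Class A, default mask 255.0.0.0 (/8)


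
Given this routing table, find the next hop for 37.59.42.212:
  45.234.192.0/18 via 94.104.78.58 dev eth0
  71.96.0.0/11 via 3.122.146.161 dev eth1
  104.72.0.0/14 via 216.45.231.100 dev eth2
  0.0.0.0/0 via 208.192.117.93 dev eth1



Longest prefix match for 37.59.42.212:
  /18 45.234.192.0: no
  /11 71.96.0.0: no
  /14 104.72.0.0: no
  /0 0.0.0.0: MATCH
Selected: next-hop 208.192.117.93 via eth1 (matched /0)


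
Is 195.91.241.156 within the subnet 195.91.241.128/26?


Subnet network: 195.91.241.128
Test IP AND mask: 195.91.241.128
Yes, 195.91.241.156 is in 195.91.241.128/26


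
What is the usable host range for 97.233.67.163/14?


Network: 97.232.0.0
Broadcast: 97.235.255.255
First usable = network + 1
Last usable = broadcast - 1
Range: 97.232.0.1 to 97.235.255.254


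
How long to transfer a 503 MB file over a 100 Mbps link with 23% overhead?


Effective throughput = 100 * (1 - 23/100) = 77 Mbps
File size in Mb = 503 * 8 = 4024 Mb
Time = 4024 / 77
Time = 52.2597 seconds


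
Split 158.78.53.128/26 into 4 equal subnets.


New prefix = 26 + 2 = 28
Each subnet has 16 addresses
  158.78.53.128/28
  158.78.53.144/28
  158.78.53.160/28
  158.78.53.176/28
Subnets: 158.78.53.128/28, 158.78.53.144/28, 158.78.53.160/28, 158.78.53.176/28


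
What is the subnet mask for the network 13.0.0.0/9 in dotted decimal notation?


/9 means 9 network bits, 23 host bits
Binary: 11111111100000000000000000000000
Mask: 255.128.0.0


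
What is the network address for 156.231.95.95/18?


IP:   10011100.11100111.01011111.01011111
Mask: 11111111.11111111.11000000.00000000
AND operation:
Net:  10011100.11100111.01000000.00000000
Network: 156.231.64.0/18


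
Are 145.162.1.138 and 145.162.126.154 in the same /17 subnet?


Mask: 255.255.128.0
145.162.1.138 AND mask = 145.162.0.0
145.162.126.154 AND mask = 145.162.0.0
Yes, same subnet (145.162.0.0)


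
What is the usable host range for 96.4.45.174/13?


Network: 96.0.0.0
Broadcast: 96.7.255.255
First usable = network + 1
Last usable = broadcast - 1
Range: 96.0.0.1 to 96.7.255.254


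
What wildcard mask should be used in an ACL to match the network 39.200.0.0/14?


Subnet mask: 255.252.0.0
Wildcard = 255.255.255.255 - subnet mask
255 - 255 = 0
255 - 252 = 3
255 - 0 = 255
255 - 0 = 255
Wildcard: 0.3.255.255


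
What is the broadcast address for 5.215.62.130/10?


Network: 5.192.0.0/10
Host bits = 22
Set all host bits to 1:
Broadcast: 5.255.255.255


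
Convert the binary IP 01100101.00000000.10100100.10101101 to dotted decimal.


01100101 = 101
00000000 = 0
10100100 = 164
10101101 = 173
IP: 101.0.164.173


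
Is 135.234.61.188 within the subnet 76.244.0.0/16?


Subnet network: 76.244.0.0
Test IP AND mask: 135.234.0.0
No, 135.234.61.188 is not in 76.244.0.0/16


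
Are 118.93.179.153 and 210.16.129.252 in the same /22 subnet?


Mask: 255.255.252.0
118.93.179.153 AND mask = 118.93.176.0
210.16.129.252 AND mask = 210.16.128.0
No, different subnets (118.93.176.0 vs 210.16.128.0)


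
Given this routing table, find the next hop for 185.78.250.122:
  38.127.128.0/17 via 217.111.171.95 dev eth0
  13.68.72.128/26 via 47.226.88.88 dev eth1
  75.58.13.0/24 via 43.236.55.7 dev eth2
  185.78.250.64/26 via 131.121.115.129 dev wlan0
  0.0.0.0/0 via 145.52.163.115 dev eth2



Longest prefix match for 185.78.250.122:
  /17 38.127.128.0: no
  /26 13.68.72.128: no
  /24 75.58.13.0: no
  /26 185.78.250.64: MATCH
  /0 0.0.0.0: MATCH
Selected: next-hop 131.121.115.129 via wlan0 (matched /26)


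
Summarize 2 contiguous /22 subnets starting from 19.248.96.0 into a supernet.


Original prefix: /22
Number of subnets: 2 = 2^1
New prefix = 22 - 1 = 21
Supernet: 19.248.96.0/21


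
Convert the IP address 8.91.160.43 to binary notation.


8 = 00001000
91 = 01011011
160 = 10100000
43 = 00101011
Binary: 00001000.01011011.10100000.00101011


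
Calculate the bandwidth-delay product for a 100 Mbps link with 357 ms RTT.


BDP = bandwidth * RTT
= 100 Mbps * 357 ms
= 100 * 1e6 * 357 / 1000 bits
= 35700000 bits
= 4462500 bytes
= 4357.9102 KB
BDP = 35700000 bits (4462500 bytes)


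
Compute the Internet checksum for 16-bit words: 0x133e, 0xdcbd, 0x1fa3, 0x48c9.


Sum all words (with carry folding):
+ 0x133e = 0x133e
+ 0xdcbd = 0xeffb
+ 0x1fa3 = 0x0f9f
+ 0x48c9 = 0x5868
One's complement: ~0x5868
Checksum = 0xa797


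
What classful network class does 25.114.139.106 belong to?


First octet: 25
Binary: 00011001
0xxxxxxx -> Class A (1-126)
Class A, default mask 255.0.0.0 (/8)


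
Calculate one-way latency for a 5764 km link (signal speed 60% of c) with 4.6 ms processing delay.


Speed = 0.6 * 3e5 km/s = 180000 km/s
Propagation delay = 5764 / 180000 = 0.032 s = 32.0222 ms
Processing delay = 4.6 ms
Total one-way latency = 36.6222 ms


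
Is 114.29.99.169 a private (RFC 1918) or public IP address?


RFC 1918 private ranges:
  10.0.0.0/8 (10.0.0.0 - 10.255.255.255)
  172.16.0.0/12 (172.16.0.0 - 172.31.255.255)
  192.168.0.0/16 (192.168.0.0 - 192.168.255.255)
Public (not in any RFC 1918 range)


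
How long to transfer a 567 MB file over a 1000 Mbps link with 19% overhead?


Effective throughput = 1000 * (1 - 19/100) = 810 Mbps
File size in Mb = 567 * 8 = 4536 Mb
Time = 4536 / 810
Time = 5.6 seconds


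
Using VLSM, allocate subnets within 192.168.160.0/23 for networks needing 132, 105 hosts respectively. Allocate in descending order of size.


132 hosts -> /24 (254 usable): 192.168.160.0/24
105 hosts -> /25 (126 usable): 192.168.161.0/25
Allocation: 192.168.160.0/24 (132 hosts, 254 usable); 192.168.161.0/25 (105 hosts, 126 usable)


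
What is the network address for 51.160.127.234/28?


IP:   00110011.10100000.01111111.11101010
Mask: 11111111.11111111.11111111.11110000
AND operation:
Net:  00110011.10100000.01111111.11100000
Network: 51.160.127.224/28


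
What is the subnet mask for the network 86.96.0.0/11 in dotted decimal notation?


/11 means 11 network bits, 21 host bits
Binary: 11111111111000000000000000000000
Mask: 255.224.0.0


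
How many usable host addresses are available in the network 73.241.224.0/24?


Host bits = 32 - 24 = 8
Total addresses = 2^8 = 256
Usable = total - 2 (network and broadcast)
Usable hosts: 254


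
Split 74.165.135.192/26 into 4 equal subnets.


New prefix = 26 + 2 = 28
Each subnet has 16 addresses
  74.165.135.192/28
  74.165.135.208/28
  74.165.135.224/28
  74.165.135.240/28
Subnets: 74.165.135.192/28, 74.165.135.208/28, 74.165.135.224/28, 74.165.135.240/28


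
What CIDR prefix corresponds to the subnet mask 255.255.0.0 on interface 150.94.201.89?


Binary: 11111111.11111111.00000000.00000000
Count leading 1s
Prefix: /16
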